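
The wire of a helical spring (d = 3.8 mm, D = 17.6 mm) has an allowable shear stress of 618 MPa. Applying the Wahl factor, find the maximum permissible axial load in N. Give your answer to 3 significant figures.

565 N

C = D/d = 17.6/3.8 = 4.6316
K_W = (4C−1)/(4C−4) + 0.615/C = 17.526/14.526 + 0.1328 = 1.3393
τ_max = K·8FD/(πd³) → F_max = τ_allow·πd³/(8DK)
F_max = 618·π·3.8³/(8·17.6·1.3393) = 1.0653e+05/188.57 = 564.95 N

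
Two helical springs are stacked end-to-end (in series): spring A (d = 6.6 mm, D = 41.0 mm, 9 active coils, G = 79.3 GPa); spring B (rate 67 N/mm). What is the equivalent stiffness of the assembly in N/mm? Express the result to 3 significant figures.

k_A = Gd⁴/(8D³N_a) = (79.3×10³)(6.6⁴)/(8·41.0³·9) = 30.322 N/mm
Series: 1/k_eq = 1/30.322 + 1/67 = 0.047904; k_eq = 20.875 N/mm

20.9 N/mm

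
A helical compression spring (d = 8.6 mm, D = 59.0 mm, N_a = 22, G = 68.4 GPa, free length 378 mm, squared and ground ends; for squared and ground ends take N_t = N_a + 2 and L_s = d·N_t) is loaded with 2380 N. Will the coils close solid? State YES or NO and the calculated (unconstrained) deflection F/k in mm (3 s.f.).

k = Gd⁴/(8D³N_a) = (68.4×10³)(8.6⁴)/(8·59.0³·22) = 10.351 N/mm
N_t = 24; L_s = 8.6·24 = 206.4 mm; δ_solid = L₀ − L_s = 378 − 206.4 = 171.6 mm
δ = F/k = 2380/10.351 = 229.93 mm
δ ≥ δ_solid → spring goes solid

YES, δ = 230 mm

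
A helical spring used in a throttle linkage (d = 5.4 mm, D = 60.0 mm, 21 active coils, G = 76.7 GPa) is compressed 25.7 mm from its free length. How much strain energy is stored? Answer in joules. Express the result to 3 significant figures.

k = Gd⁴/(8D³N_a) = (76.7×10³)(5.4⁴)/(8·60.0³·21) = 1.7972 N/mm
U = ½kδ² = 0.5 × 1.7972 × 25.7² = 593.53 N·mm = 0.59353 J

0.594 J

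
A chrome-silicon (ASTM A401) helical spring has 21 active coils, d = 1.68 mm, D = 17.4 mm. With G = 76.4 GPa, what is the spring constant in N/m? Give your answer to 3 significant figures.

k = Gd⁴/(8D³N_a) = (76.4×10³ × 1.68⁴) / (8 × 17.4³ × 21)
  = 608598 / 885028 = 0.68766 N/mm = 687.66 N/m

688 N/m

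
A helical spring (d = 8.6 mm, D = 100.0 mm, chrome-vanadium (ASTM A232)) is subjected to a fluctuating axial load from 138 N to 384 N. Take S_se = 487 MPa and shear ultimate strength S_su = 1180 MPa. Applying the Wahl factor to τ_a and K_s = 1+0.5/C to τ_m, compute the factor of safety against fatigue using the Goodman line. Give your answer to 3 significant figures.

C = D/d = 100.0/8.6 = 11.6279; K_W = (4C−1)/(4C−4)+0.615/C = 1.1235; K_s = 1+0.5/C = 1.0430
F_a = (F_max−F_min)/2 = 123 N; F_m = (F_max+F_min)/2 = 261 N
τ_a = K_W·8F_aD/(πd³) = 1.1235 × 49.244 = 55.323 MPa
τ_m = K_s·8F_mD/(πd³) = 1.0430 × 104.49 = 108.99 MPa
Goodman: 1/n_f = τ_a/S_se + τ_m/S_su = 55.323/487 + 108.99/1180 = 0.11360 + 0.09236 = 0.20596
n_f = 1/0.20596 = 4.855

4.86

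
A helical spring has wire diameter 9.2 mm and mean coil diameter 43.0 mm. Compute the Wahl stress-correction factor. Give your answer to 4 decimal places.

1.3357

C = D/d = 43.0/9.2 = 4.6739
K_W = (4C−1)/(4C−4) + 0.615/C = 17.696/14.696 + 0.1316 = 1.3357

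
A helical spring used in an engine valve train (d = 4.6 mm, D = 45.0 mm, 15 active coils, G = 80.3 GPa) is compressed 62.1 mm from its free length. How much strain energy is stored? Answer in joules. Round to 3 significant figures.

k = Gd⁴/(8D³N_a) = (80.3×10³)(4.6⁴)/(8·45.0³·15) = 3.288 N/mm
U = ½kδ² = 0.5 × 3.288 × 62.1² = 6339.9 N·mm = 6.3399 J

6.34 J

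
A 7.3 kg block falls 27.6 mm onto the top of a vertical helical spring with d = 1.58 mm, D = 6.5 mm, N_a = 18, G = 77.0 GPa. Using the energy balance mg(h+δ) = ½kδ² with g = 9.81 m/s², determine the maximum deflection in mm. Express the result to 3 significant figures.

k = Gd⁴/(8D³N_a) = (77.0×10³)(1.58⁴)/(8·6.5³·18) = 12.134 N/mm
W = mg = 7.3 × 9.81 = 71.613 N
½kδ² − Wδ − Wh = 0 → δ = (W + √(W² + 2kWh))/k
δ = (71.613 + √(5128.4 + 47967.5))/12.134 = (71.613 + 230.43)/12.134 = 24.891 mm

24.9 mm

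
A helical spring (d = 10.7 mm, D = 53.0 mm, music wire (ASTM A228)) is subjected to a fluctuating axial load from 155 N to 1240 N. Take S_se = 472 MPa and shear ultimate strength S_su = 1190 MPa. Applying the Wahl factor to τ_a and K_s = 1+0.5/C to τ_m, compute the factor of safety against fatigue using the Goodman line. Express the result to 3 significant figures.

4.21

C = D/d = 53.0/10.7 = 4.9533; K_W = (4C−1)/(4C−4)+0.615/C = 1.3139; K_s = 1+0.5/C = 1.1009
F_a = (F_max−F_min)/2 = 542.5 N; F_m = (F_max+F_min)/2 = 697.5 N
τ_a = K_W·8F_aD/(πd³) = 1.3139 × 59.767 = 78.527 MPa
τ_m = K_s·8F_mD/(πd³) = 1.1009 × 76.844 = 84.601 MPa
Goodman: 1/n_f = τ_a/S_se + τ_m/S_su = 78.527/472 + 84.601/1190 = 0.16637 + 0.07109 = 0.23746
n_f = 1/0.23746 = 4.211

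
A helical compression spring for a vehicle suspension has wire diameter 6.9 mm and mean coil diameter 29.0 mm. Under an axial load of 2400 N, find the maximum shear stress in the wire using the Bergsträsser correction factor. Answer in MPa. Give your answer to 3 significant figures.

735 MPa

Spring index C = D/d = 29.0/6.9 = 4.2029
K_B = (4C+2)/(4C−3) = 18.812/13.812 = 1.3620
τ₀ = 8FD/(πd³) = 8·2400·29.0/(π·6.9³) = 556800/1032 = 539.51 MPa
τ_max = K·τ₀ = 1.3620 × 539.51 = 734.82 MPa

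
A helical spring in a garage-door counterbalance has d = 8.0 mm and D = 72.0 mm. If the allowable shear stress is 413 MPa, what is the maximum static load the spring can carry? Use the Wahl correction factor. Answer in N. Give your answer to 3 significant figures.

992 N

C = D/d = 72.0/8.0 = 9.0000
K_W = (4C−1)/(4C−4) + 0.615/C = 35.000/32.000 + 0.0683 = 1.1621
τ_max = K·8FD/(πd³) → F_max = τ_allow·πd³/(8DK)
F_max = 413·π·8.0³/(8·72.0·1.1621) = 6.6431e+05/669.36 = 992.45 N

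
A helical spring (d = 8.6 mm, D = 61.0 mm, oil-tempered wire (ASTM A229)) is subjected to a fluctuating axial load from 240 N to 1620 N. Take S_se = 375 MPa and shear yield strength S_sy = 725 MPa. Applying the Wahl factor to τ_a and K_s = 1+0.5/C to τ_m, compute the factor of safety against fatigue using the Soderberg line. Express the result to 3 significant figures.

1.14

C = D/d = 61.0/8.6 = 7.0930; K_W = (4C−1)/(4C−4)+0.615/C = 1.2098; K_s = 1+0.5/C = 1.0705
F_a = (F_max−F_min)/2 = 690 N; F_m = (F_max+F_min)/2 = 930 N
τ_a = K_W·8F_aD/(πd³) = 1.2098 × 168.51 = 203.86 MPa
τ_m = K_s·8F_mD/(πd³) = 1.0705 × 227.12 = 243.13 MPa
Soderberg: 1/n_f = τ_a/S_se + τ_m/S_sy = 203.86/375 + 243.13/725 = 0.54363 + 0.33535 = 0.87899
n_f = 1/0.87899 = 1.138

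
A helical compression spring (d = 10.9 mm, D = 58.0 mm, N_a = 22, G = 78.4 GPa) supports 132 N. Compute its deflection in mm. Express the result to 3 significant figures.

k = Gd⁴/(8D³N_a) = (78.4×10³)(10.9⁴)/(8·58.0³·22) = 32.227 N/mm
δ = F/k = 132 / 32.227 = 4.0959 mm

4.10 mm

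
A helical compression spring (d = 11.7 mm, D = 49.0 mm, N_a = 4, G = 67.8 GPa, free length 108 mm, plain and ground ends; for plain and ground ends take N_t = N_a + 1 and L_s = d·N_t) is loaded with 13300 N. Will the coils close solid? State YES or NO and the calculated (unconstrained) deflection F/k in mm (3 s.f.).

NO, δ = 39.4 mm

k = Gd⁴/(8D³N_a) = (67.8×10³)(11.7⁴)/(8·49.0³·4) = 337.47 N/mm
N_t = 5; L_s = 11.7·5 = 58.5 mm; δ_solid = L₀ − L_s = 108 − 58.5 = 49.5 mm
δ = F/k = 13300/337.47 = 39.411 mm
δ < δ_solid → spring does not go solid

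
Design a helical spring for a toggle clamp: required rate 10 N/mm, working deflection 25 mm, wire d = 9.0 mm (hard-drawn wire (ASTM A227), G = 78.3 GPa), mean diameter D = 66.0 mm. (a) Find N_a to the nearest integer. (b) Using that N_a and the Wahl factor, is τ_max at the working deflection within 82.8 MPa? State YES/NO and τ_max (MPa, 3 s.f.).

(a) 22 coils; (b) YES, τ_max = 70.4 MPa

N_a = Gd⁴/(8D³k) = (78.3×10³)(9.0⁴)/(8·66.0³·10) = 22.34 → N_a = 22
Actual rate k = Gd⁴/(8D³·22) = 10.153 N/mm
Working load F = kδ = 10.153·25 = 253.82 N
C = 66.0/9.0 = 7.3333; K_W = (4C−1)/(4C−4)+0.615/C = 1.2023
τ_max = K_W·8FD/(πd³) = 1.2023·58.517 = 70.354 MPa
τ_max ≤ 82.8 MPa → acceptable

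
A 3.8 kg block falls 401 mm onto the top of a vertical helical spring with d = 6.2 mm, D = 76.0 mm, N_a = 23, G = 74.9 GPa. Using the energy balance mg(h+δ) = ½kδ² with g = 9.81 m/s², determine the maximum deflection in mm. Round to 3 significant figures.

k = Gd⁴/(8D³N_a) = (74.9×10³)(6.2⁴)/(8·76.0³·23) = 1.3702 N/mm
W = mg = 3.8 × 9.81 = 37.278 N
½kδ² − Wδ − Wh = 0 → δ = (W + √(W² + 2kWh))/k
δ = (37.278 + √(1389.6 + 40965.4))/1.3702 = (37.278 + 205.8)/1.3702 = 177.4 mm

177 mm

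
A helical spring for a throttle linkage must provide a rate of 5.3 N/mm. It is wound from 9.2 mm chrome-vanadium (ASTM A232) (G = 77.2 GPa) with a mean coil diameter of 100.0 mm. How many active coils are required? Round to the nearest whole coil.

13

N_a = Gd⁴/(8D³k) = (77.2×10³ × 9.2⁴)/(8 × 100.0³ × 5.3)
    = 5.53055e+08 / 4.24e+07 = 13.04 → 13 coils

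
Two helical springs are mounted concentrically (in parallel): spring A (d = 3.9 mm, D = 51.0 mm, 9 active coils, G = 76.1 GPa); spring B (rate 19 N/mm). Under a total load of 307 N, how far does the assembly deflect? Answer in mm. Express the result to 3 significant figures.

k_A = Gd⁴/(8D³N_a) = (76.1×10³)(3.9⁴)/(8·51.0³·9) = 1.8433 N/mm
Parallel: k_eq = 1.8433 + 19 = 20.843 N/mm
δ = F/k_eq = 307/20.843 = 14.729 mm

14.7 mm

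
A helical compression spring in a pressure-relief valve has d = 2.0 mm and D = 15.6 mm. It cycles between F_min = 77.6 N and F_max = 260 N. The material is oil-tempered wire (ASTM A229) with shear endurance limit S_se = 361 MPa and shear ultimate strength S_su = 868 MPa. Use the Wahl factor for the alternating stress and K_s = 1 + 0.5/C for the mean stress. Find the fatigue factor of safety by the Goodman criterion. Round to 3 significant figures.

C = D/d = 15.6/2.0 = 7.8000; K_W = (4C−1)/(4C−4)+0.615/C = 1.1891; K_s = 1+0.5/C = 1.0641
F_a = (F_max−F_min)/2 = 91.2 N; F_m = (F_max+F_min)/2 = 168.8 N
τ_a = K_W·8F_aD/(πd³) = 1.1891 × 452.87 = 538.52 MPa
τ_m = K_s·8F_mD/(πd³) = 1.0641 × 838.2 = 891.93 MPa
Goodman: 1/n_f = τ_a/S_se + τ_m/S_su = 538.52/361 + 891.93/868 = 1.49175 + 1.02757 = 2.5193
n_f = 1/2.5193 = 0.3969

0.397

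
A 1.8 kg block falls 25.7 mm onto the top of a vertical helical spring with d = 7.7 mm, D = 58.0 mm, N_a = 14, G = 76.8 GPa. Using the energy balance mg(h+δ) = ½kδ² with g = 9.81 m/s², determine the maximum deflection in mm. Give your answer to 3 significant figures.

10.1 mm

k = Gd⁴/(8D³N_a) = (76.8×10³)(7.7⁴)/(8·58.0³·14) = 12.354 N/mm
W = mg = 1.8 × 9.81 = 17.658 N
½kδ² − Wδ − Wh = 0 → δ = (W + √(W² + 2kWh))/k
δ = (17.658 + √(311.8 + 11213.1))/12.354 = (17.658 + 107.35)/12.354 = 10.119 mm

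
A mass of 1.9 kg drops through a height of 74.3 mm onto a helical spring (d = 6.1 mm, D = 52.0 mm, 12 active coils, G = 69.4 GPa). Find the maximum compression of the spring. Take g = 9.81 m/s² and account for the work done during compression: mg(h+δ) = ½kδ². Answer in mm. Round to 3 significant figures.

22.5 mm

k = Gd⁴/(8D³N_a) = (69.4×10³)(6.1⁴)/(8·52.0³·12) = 7.1186 N/mm
W = mg = 1.9 × 9.81 = 18.639 N
½kδ² − Wδ − Wh = 0 → δ = (W + √(W² + 2kWh))/k
δ = (18.639 + √(347.41 + 19716.9))/7.1186 = (18.639 + 141.65)/7.1186 = 22.517 mm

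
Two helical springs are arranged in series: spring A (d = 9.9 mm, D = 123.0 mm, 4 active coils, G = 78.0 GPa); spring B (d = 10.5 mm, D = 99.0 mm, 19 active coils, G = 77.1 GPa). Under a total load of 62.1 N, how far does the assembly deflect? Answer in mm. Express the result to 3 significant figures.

k_A = Gd⁴/(8D³N_a) = (78.0×10³)(9.9⁴)/(8·123.0³·4) = 12.583 N/mm
k_B = Gd⁴/(8D³N_a) = (77.1×10³)(10.5⁴)/(8·99.0³·19) = 6.3542 N/mm
Series: 1/k_eq = 1/12.583 + 1/6.3542 = 0.23685; k_eq = 4.2221 N/mm
δ = F/k_eq = 62.1/4.2221 = 14.708 mm

14.7 mm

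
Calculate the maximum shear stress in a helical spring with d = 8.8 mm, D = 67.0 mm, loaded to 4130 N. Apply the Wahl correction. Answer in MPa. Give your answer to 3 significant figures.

1230 MPa

Spring index C = D/d = 67.0/8.8 = 7.6136
K_W = (4C−1)/(4C−4) + 0.615/C = 29.455/26.455 + 0.0808 = 1.1942
τ₀ = 8FD/(πd³) = 8·4130·67.0/(π·8.8³) = 2.21368e+06/2140.9 = 1034 MPa
τ_max = K·τ₀ = 1.1942 × 1034 = 1234.8 MPa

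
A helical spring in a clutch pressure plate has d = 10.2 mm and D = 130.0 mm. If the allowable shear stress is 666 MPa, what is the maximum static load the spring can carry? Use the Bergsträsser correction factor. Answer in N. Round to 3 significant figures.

1930 N

C = D/d = 130.0/10.2 = 12.7451
K_B = (4C+2)/(4C−3) = 52.980/47.980 = 1.1042
τ_max = K·8FD/(πd³) → F_max = τ_allow·πd³/(8DK)
F_max = 666·π·10.2³/(8·130.0·1.1042) = 2.2204e+06/1148.4 = 1933.5 N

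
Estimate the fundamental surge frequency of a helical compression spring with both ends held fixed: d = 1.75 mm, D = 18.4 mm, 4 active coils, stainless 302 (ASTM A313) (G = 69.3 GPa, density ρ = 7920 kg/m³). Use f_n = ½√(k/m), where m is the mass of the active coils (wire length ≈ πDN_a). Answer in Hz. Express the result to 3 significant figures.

430 Hz

k = Gd⁴/(8D³N_a) = (69.3×10³)(1.75⁴)/(8·18.4³·4) = 3.2605 N/mm = 3260.5 N/m
Wire length L = πDN_a = π·18.4·4 = 231.22 mm
m = ρ·(πd²/4)·L = 7920 × 2.4053×10⁻⁶ m² × 0.23122 m = 0.0044047 kg
f_n = ½√(k/m) = 0.5·√(3260.5/0.0044047) = 0.5·√(7.4022e+05) = 430.18 Hz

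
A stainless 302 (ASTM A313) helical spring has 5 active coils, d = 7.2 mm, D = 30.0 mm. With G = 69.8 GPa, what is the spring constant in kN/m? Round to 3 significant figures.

174 kN/m

k = Gd⁴/(8D³N_a) = (69.8×10³ × 7.2⁴) / (8 × 30.0³ × 5)
  = 1.8758e+08 / 1.08e+06 = 173.68 N/mm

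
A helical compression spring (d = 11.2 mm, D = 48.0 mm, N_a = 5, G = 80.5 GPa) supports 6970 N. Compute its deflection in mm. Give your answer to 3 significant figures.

k = Gd⁴/(8D³N_a) = (80.5×10³)(11.2⁴)/(8·48.0³·5) = 286.34 N/mm
δ = F/k = 6970 / 286.34 = 24.342 mm

24.3 mm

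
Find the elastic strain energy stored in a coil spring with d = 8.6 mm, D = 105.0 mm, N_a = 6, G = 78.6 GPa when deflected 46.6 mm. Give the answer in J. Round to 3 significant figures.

8.40 J

k = Gd⁴/(8D³N_a) = (78.6×10³)(8.6⁴)/(8·105.0³·6) = 7.7376 N/mm
U = ½kδ² = 0.5 × 7.7376 × 46.6² = 8401.3 N·mm = 8.4013 J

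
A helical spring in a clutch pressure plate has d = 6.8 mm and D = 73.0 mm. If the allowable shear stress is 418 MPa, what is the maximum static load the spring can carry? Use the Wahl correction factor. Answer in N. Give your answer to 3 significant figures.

623 N

C = D/d = 73.0/6.8 = 10.7353
K_W = (4C−1)/(4C−4) + 0.615/C = 41.941/38.941 + 0.0573 = 1.1343
τ_max = K·8FD/(πd³) → F_max = τ_allow·πd³/(8DK)
F_max = 418·π·6.8³/(8·73.0·1.1343) = 4.1291e+05/662.45 = 623.31 N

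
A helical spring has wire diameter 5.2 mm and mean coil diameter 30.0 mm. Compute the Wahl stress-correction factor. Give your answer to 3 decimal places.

1.264

C = D/d = 30.0/5.2 = 5.7692
K_W = (4C−1)/(4C−4) + 0.615/C = 22.077/19.077 + 0.1066 = 1.2639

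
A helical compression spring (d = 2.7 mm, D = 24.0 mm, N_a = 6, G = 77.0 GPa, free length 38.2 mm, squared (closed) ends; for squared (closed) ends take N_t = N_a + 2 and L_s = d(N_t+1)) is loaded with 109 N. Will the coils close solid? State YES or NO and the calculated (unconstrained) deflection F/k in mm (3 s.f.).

k = Gd⁴/(8D³N_a) = (77.0×10³)(2.7⁴)/(8·24.0³·6) = 6.167 N/mm
N_t = 8; L_s = 2.7·9 = 24.3 mm; δ_solid = L₀ − L_s = 38.2 − 24.3 = 13.9 mm
δ = F/k = 109/6.167 = 17.675 mm
δ ≥ δ_solid → spring goes solid

YES, δ = 17.7 mm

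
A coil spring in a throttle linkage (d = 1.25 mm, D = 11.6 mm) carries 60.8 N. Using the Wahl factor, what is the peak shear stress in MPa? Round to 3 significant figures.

1060 MPa

Spring index C = D/d = 11.6/1.25 = 9.2800
K_W = (4C−1)/(4C−4) + 0.615/C = 36.120/33.120 + 0.0663 = 1.1569
τ₀ = 8FD/(πd³) = 8·60.8·11.6/(π·1.25³) = 5642.24/6.1359 = 919.54 MPa
τ_max = K·τ₀ = 1.1569 × 919.54 = 1063.8 MPa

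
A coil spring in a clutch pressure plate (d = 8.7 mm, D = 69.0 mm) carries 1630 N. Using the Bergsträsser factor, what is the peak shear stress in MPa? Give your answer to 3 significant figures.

511 MPa

Spring index C = D/d = 69.0/8.7 = 7.9310
K_B = (4C+2)/(4C−3) = 33.724/28.724 = 1.1741
τ₀ = 8FD/(πd³) = 8·1630·69.0/(π·8.7³) = 899760/2068.7 = 434.93 MPa
τ_max = K·τ₀ = 1.1741 × 434.93 = 510.64 MPa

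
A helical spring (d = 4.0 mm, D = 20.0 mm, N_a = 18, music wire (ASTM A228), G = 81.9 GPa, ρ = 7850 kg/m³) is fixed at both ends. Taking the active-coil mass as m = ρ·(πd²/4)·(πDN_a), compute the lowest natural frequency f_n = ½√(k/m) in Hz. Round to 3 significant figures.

k = Gd⁴/(8D³N_a) = (81.9×10³)(4.0⁴)/(8·20.0³·18) = 18.2 N/mm = 18200 N/m
Wire length L = πDN_a = π·20.0·18 = 1131 mm
m = ρ·(πd²/4)·L = 7850 × 12.566×10⁻⁶ m² × 1.131 m = 0.11157 kg
f_n = ½√(k/m) = 0.5·√(18200/0.11157) = 0.5·√(1.6313e+05) = 201.95 Hz

202 Hz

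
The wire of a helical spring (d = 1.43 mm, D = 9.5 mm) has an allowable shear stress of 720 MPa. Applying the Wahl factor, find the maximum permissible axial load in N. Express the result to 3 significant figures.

C = D/d = 9.5/1.43 = 6.6434
K_W = (4C−1)/(4C−4) + 0.615/C = 25.573/22.573 + 0.0926 = 1.2255
τ_max = K·8FD/(πd³) → F_max = τ_allow·πd³/(8DK)
F_max = 720·π·1.43³/(8·9.5·1.2255) = 6614.4/93.136 = 71.019 N

71.0 N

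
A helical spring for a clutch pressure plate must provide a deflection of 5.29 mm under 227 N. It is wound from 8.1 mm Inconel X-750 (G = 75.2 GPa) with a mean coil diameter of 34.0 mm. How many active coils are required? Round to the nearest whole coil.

24

Required rate k = F/δ = 227/5.29 = 42.911 N/mm
N_a = Gd⁴/(8D³k) = (75.2×10³ × 8.1⁴)/(8 × 34.0³ × 42.911)
    = 3.23711e+08 / 1.34926e+07 = 23.99 → 24 coils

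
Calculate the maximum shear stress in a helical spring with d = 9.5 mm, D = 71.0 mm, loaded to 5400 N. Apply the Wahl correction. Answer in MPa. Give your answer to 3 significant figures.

1360 MPa

Spring index C = D/d = 71.0/9.5 = 7.4737
K_W = (4C−1)/(4C−4) + 0.615/C = 28.895/25.895 + 0.0823 = 1.1981
τ₀ = 8FD/(πd³) = 8·5400·71.0/(π·9.5³) = 3.0672e+06/2693.5 = 1138.7 MPa
τ_max = K·τ₀ = 1.1981 × 1138.7 = 1364.4 MPa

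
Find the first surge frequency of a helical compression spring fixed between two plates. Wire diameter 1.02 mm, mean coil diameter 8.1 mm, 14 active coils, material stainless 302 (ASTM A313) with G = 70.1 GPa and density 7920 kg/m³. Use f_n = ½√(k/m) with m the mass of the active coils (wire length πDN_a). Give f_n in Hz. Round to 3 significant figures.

k = Gd⁴/(8D³N_a) = (70.1×10³)(1.02⁴)/(8·8.1³·14) = 1.2748 N/mm = 1274.8 N/m
Wire length L = πDN_a = π·8.1·14 = 356.26 mm
m = ρ·(πd²/4)·L = 7920 × 0.81713×10⁻⁶ m² × 0.35626 m = 0.0023056 kg
f_n = ½√(k/m) = 0.5·√(1274.8/0.0023056) = 0.5·√(5.5293e+05) = 371.8 Hz

372 Hz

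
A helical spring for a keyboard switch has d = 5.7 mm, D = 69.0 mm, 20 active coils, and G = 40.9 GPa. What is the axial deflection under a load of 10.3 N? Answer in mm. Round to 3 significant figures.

k = Gd⁴/(8D³N_a) = (40.9×10³)(5.7⁴)/(8·69.0³·20) = 0.8214 N/mm
δ = F/k = 10.3 / 0.8214 = 12.54 mm

12.5 mm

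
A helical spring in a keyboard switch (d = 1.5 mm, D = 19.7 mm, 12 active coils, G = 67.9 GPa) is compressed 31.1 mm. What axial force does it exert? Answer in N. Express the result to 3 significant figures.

14.6 N

k = Gd⁴/(8D³N_a) = (67.9×10³)(1.5⁴)/(8·19.7³·12) = 0.46834 N/mm
F = k·δ = 0.46834 × 31.1 = 14.565 N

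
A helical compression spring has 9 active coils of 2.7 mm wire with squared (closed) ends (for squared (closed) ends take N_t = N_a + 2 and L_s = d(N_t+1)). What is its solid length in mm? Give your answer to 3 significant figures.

squared (closed) ends: N_t = N_a + 2 = 9 + 2 = 11
L_s = d·(N_t+1) = 2.7 × 12 = 32.4 mm

32.4 mm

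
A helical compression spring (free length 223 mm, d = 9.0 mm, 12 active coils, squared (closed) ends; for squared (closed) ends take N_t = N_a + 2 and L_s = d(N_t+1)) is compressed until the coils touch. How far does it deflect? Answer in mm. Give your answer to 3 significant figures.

N_t = 14; L_s = 9.0·15 = 135 mm
δ_solid = L₀ − L_s = 223 − 135 = 88 mm

88.0 mm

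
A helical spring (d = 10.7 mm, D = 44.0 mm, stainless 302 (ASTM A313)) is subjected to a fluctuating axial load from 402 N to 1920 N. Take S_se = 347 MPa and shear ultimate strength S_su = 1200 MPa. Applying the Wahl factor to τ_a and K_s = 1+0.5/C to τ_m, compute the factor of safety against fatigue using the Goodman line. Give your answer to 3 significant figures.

C = D/d = 44.0/10.7 = 4.1121; K_W = (4C−1)/(4C−4)+0.615/C = 1.3905; K_s = 1+0.5/C = 1.1216
F_a = (F_max−F_min)/2 = 759 N; F_m = (F_max+F_min)/2 = 1161 N
τ_a = K_W·8F_aD/(πd³) = 1.3905 × 69.42 = 96.532 MPa
τ_m = K_s·8F_mD/(πd³) = 1.1216 × 106.19 = 119.1 MPa
Goodman: 1/n_f = τ_a/S_se + τ_m/S_su = 96.532/347 + 119.1/1200 = 0.27819 + 0.09925 = 0.37744
n_f = 1/0.37744 = 2.649

2.65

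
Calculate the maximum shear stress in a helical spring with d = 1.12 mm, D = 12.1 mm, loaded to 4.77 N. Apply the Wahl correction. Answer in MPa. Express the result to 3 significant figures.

Spring index C = D/d = 12.1/1.12 = 10.8036
K_W = (4C−1)/(4C−4) + 0.615/C = 42.214/39.214 + 0.0569 = 1.1334
τ₀ = 8FD/(πd³) = 8·4.77·12.1/(π·1.12³) = 461.736/4.4137 = 104.61 MPa
τ_max = K·τ₀ = 1.1334 × 104.61 = 118.57 MPa

119 MPa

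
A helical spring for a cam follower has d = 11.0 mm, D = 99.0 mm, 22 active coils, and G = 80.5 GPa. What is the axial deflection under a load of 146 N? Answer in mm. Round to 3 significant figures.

21.2 mm

k = Gd⁴/(8D³N_a) = (80.5×10³)(11.0⁴)/(8·99.0³·22) = 6.9016 N/mm
δ = F/k = 146 / 6.9016 = 21.155 mm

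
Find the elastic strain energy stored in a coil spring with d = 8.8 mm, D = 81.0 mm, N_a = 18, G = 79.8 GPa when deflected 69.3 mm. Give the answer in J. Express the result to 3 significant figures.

15.0 J

k = Gd⁴/(8D³N_a) = (79.8×10³)(8.8⁴)/(8·81.0³·18) = 6.2534 N/mm
U = ½kδ² = 0.5 × 6.2534 × 69.3² = 15016 N·mm = 15.016 J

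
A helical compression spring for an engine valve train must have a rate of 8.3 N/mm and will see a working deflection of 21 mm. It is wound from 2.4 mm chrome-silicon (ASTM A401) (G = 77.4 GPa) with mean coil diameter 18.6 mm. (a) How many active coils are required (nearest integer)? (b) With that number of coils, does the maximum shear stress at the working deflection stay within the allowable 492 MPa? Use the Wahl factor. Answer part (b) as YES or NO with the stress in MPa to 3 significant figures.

N_a = Gd⁴/(8D³k) = (77.4×10³)(2.4⁴)/(8·18.6³·8.3) = 6.01 → N_a = 6
Actual rate k = Gd⁴/(8D³·6) = 8.3139 N/mm
Working load F = kδ = 8.3139·21 = 174.59 N
C = 18.6/2.4 = 7.7500; K_W = (4C−1)/(4C−4)+0.615/C = 1.1905
τ_max = K_W·8FD/(πd³) = 1.1905·598.2 = 712.13 MPa
τ_max > 492 MPa → exceeds allowable

(a) 6 coils; (b) NO, τ_max = 712 MPa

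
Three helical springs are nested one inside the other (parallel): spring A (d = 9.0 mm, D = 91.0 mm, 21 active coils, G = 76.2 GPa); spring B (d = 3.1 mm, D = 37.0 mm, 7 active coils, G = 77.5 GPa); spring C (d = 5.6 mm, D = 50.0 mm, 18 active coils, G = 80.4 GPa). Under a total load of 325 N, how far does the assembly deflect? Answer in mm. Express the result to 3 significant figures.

k_A = Gd⁴/(8D³N_a) = (76.2×10³)(9.0⁴)/(8·91.0³·21) = 3.949 N/mm
k_B = Gd⁴/(8D³N_a) = (77.5×10³)(3.1⁴)/(8·37.0³·7) = 2.5232 N/mm
k_C = Gd⁴/(8D³N_a) = (80.4×10³)(5.6⁴)/(8·50.0³·18) = 4.3927 N/mm
Parallel: k_eq = 3.949 + 2.5232 + 4.3927 = 10.865 N/mm
δ = F/k_eq = 325/10.865 = 29.913 mm

29.9 mm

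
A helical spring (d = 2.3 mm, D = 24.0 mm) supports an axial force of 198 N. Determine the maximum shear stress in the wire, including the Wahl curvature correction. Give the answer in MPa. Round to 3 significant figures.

Spring index C = D/d = 24.0/2.3 = 10.4348
K_W = (4C−1)/(4C−4) + 0.615/C = 40.739/37.739 + 0.0589 = 1.1384
τ₀ = 8FD/(πd³) = 8·198·24.0/(π·2.3³) = 38016/38.224 = 994.56 MPa
τ_max = K·τ₀ = 1.1384 × 994.56 = 1132.2 MPa

1130 MPa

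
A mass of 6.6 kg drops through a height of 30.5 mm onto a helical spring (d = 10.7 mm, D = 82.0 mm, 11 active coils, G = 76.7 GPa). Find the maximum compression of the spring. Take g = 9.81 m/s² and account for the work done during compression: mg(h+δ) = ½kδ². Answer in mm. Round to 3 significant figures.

17.3 mm

k = Gd⁴/(8D³N_a) = (76.7×10³)(10.7⁴)/(8·82.0³·11) = 20.721 N/mm
W = mg = 6.6 × 9.81 = 64.746 N
½kδ² − Wδ − Wh = 0 → δ = (W + √(W² + 2kWh))/k
δ = (64.746 + √(4192 + 81836.9))/20.721 = (64.746 + 293.31)/20.721 = 17.28 mm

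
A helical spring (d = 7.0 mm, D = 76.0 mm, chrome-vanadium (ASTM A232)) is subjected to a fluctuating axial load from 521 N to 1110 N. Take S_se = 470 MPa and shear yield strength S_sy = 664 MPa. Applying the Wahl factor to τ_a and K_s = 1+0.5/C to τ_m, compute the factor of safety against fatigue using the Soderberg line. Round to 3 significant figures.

C = D/d = 76.0/7.0 = 10.8571; K_W = (4C−1)/(4C−4)+0.615/C = 1.1327; K_s = 1+0.5/C = 1.0461
F_a = (F_max−F_min)/2 = 294.5 N; F_m = (F_max+F_min)/2 = 815.5 N
τ_a = K_W·8F_aD/(πd³) = 1.1327 × 166.17 = 188.22 MPa
τ_m = K_s·8F_mD/(πd³) = 1.0461 × 460.13 = 481.32 MPa
Soderberg: 1/n_f = τ_a/S_se + τ_m/S_sy = 188.22/470 + 481.32/664 = 0.40047 + 0.72488 = 1.1254
n_f = 1/1.1254 = 0.8886

0.889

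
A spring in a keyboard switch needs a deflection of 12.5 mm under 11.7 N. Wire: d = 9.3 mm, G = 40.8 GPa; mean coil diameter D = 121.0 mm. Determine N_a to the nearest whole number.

23

Required rate k = F/δ = 11.7/12.5 = 0.936 N/mm
N_a = Gd⁴/(8D³k) = (40.8×10³ × 9.3⁴)/(8 × 121.0³ × 0.936)
    = 3.05205e+08 / 1.32654e+07 = 23.01 → 23 coils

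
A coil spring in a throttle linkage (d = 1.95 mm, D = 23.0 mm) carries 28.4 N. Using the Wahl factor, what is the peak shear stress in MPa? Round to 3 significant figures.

252 MPa

Spring index C = D/d = 23.0/1.95 = 11.7949
K_W = (4C−1)/(4C−4) + 0.615/C = 46.179/43.179 + 0.0521 = 1.1216
τ₀ = 8FD/(πd³) = 8·28.4·23.0/(π·1.95³) = 5225.6/23.295 = 224.33 MPa
τ_max = K·τ₀ = 1.1216 × 224.33 = 251.61 MPa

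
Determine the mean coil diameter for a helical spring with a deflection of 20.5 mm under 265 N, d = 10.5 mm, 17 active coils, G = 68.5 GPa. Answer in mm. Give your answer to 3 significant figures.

Required rate k = F/δ = 265/20.5 = 12.927 N/mm
D = (Gd⁴/(8N_a·k))^(1/3) = (68.5×10³·10.5⁴/(8·17·12.927))^(1/3)
  = (473606)^(1/3) = 77.9481 mm

77.9 mm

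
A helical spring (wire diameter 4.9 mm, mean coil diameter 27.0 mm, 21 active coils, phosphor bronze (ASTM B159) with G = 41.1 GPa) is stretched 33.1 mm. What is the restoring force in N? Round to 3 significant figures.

k = Gd⁴/(8D³N_a) = (41.1×10³)(4.9⁴)/(8·27.0³·21) = 7.1652 N/mm
F = k·δ = 7.1652 × 33.1 = 237.17 N

237 N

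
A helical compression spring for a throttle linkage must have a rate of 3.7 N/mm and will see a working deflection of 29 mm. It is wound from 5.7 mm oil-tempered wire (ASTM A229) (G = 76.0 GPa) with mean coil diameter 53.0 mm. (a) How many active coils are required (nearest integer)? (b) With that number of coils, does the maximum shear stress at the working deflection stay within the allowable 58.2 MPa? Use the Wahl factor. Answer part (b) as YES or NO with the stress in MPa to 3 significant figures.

N_a = Gd⁴/(8D³k) = (76.0×10³)(5.7⁴)/(8·53.0³·3.7) = 18.21 → N_a = 18
Actual rate k = Gd⁴/(8D³·18) = 3.7422 N/mm
Working load F = kδ = 3.7422·29 = 108.52 N
C = 53.0/5.7 = 9.2982; K_W = (4C−1)/(4C−4)+0.615/C = 1.1565
τ_max = K_W·8FD/(πd³) = 1.1565·79.088 = 91.467 MPa
τ_max > 58.2 MPa → exceeds allowable

(a) 18 coils; (b) NO, τ_max = 91.5 MPa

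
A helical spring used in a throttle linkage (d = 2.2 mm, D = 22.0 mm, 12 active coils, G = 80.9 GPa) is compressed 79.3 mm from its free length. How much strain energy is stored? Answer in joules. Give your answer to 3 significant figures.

k = Gd⁴/(8D³N_a) = (80.9×10³)(2.2⁴)/(8·22.0³·12) = 1.854 N/mm
U = ½kδ² = 0.5 × 1.854 × 79.3² = 5829.3 N·mm = 5.8293 J

5.83 J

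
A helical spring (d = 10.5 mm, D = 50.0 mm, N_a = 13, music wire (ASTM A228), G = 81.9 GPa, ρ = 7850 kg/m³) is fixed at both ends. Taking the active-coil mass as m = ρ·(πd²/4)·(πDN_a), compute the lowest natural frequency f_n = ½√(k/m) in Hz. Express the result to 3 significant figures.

117 Hz

k = Gd⁴/(8D³N_a) = (81.9×10³)(10.5⁴)/(8·50.0³·13) = 76.577 N/mm = 76577 N/m
Wire length L = πDN_a = π·50.0·13 = 2042 mm
m = ρ·(πd²/4)·L = 7850 × 86.59×10⁻⁶ m² × 2.042 m = 1.388 kg
f_n = ½√(k/m) = 0.5·√(76577/1.388) = 0.5·√(55169) = 117.44 Hz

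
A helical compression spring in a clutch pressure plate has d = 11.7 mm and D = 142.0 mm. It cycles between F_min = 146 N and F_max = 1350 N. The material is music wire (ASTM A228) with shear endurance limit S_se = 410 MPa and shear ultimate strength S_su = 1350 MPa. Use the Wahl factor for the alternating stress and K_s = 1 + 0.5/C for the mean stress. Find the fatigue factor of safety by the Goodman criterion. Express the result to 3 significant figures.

2.00

C = D/d = 142.0/11.7 = 12.1368; K_W = (4C−1)/(4C−4)+0.615/C = 1.1180; K_s = 1+0.5/C = 1.0412
F_a = (F_max−F_min)/2 = 602 N; F_m = (F_max+F_min)/2 = 748 N
τ_a = K_W·8F_aD/(πd³) = 1.1180 × 135.91 = 151.96 MPa
τ_m = K_s·8F_mD/(πd³) = 1.0412 × 168.88 = 175.84 MPa
Goodman: 1/n_f = τ_a/S_se + τ_m/S_su = 151.96/410 + 175.84/1350 = 0.37062 + 0.13025 = 0.50087
n_f = 1/0.50087 = 1.997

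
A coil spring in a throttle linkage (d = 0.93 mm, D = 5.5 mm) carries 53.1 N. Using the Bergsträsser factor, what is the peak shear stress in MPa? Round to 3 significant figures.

Spring index C = D/d = 5.5/0.93 = 5.9140
K_B = (4C+2)/(4C−3) = 25.656/20.656 = 1.2421
τ₀ = 8FD/(πd³) = 8·53.1·5.5/(π·0.93³) = 2336.4/2.527 = 924.59 MPa
τ_max = K·τ₀ = 1.2421 × 924.59 = 1148.4 MPa

1150 MPa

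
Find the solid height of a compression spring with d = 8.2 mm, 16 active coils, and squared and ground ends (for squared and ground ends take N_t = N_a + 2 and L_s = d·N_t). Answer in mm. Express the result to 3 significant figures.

squared and ground ends: N_t = N_a + 2 = 16 + 2 = 18
L_s = d·N_t = 8.2 × 18 = 147.6 mm

148 mm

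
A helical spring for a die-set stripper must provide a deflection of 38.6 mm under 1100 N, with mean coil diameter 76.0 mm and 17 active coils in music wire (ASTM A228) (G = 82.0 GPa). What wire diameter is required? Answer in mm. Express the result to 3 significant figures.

12.0 mm

Required rate k = F/δ = 1100/38.6 = 28.497 N/mm
d = (8D³N_a·k / G)^(1/4) = (8·76.0³·17·28.497 / (82.0×10³))^0.25
  = (20748)^0.25 = 12.0017 mm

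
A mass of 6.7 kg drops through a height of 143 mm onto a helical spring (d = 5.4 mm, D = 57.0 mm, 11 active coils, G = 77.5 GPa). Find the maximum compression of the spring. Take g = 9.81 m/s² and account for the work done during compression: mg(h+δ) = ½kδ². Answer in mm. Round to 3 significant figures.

86.3 mm

k = Gd⁴/(8D³N_a) = (77.5×10³)(5.4⁴)/(8·57.0³·11) = 4.0436 N/mm
W = mg = 6.7 × 9.81 = 65.727 N
½kδ² − Wδ − Wh = 0 → δ = (W + √(W² + 2kWh))/k
δ = (65.727 + √(4320 + 76011.5))/4.0436 = (65.727 + 283.43)/4.0436 = 86.347 mm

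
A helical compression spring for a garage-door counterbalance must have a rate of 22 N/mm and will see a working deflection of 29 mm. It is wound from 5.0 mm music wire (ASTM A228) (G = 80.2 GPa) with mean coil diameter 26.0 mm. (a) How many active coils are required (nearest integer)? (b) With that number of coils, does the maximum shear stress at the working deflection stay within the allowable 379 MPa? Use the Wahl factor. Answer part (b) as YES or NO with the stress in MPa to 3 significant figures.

N_a = Gd⁴/(8D³k) = (80.2×10³)(5.0⁴)/(8·26.0³·22) = 16.2 → N_a = 16
Actual rate k = Gd⁴/(8D³·16) = 22.28 N/mm
Working load F = kδ = 22.28·29 = 646.13 N
C = 26.0/5.0 = 5.2000; K_W = (4C−1)/(4C−4)+0.615/C = 1.2968
τ_max = K_W·8FD/(πd³) = 1.2968·342.24 = 443.83 MPa
τ_max > 379 MPa → exceeds allowable

(a) 16 coils; (b) NO, τ_max = 444 MPa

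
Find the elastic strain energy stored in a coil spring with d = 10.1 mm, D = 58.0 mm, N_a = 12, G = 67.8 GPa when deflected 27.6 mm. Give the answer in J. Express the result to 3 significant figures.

14.3 J

k = Gd⁴/(8D³N_a) = (67.8×10³)(10.1⁴)/(8·58.0³·12) = 37.667 N/mm
U = ½kδ² = 0.5 × 37.667 × 27.6² = 14347 N·mm = 14.347 J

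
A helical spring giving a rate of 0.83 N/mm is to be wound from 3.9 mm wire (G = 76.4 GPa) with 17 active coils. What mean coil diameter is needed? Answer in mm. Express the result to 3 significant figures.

D = (Gd⁴/(8N_a·k))^(1/3) = (76.4×10³·3.9⁴/(8·17·0.83))^(1/3)
  = (156579)^(1/3) = 53.8987 mm

53.9 mm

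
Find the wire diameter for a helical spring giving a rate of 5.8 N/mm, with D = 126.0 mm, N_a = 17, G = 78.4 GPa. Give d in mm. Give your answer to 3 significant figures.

11.9 mm

d = (8D³N_a·k / G)^(1/4) = (8·126.0³·17·5.8 / (78.4×10³))^0.25
  = (20126)^0.25 = 11.9108 mm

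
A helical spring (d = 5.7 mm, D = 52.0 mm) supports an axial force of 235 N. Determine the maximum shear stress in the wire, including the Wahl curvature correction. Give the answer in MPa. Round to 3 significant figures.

195 MPa

Spring index C = D/d = 52.0/5.7 = 9.1228
K_W = (4C−1)/(4C−4) + 0.615/C = 35.491/32.491 + 0.0674 = 1.1597
τ₀ = 8FD/(πd³) = 8·235·52.0/(π·5.7³) = 97760/581.8 = 168.03 MPa
τ_max = K·τ₀ = 1.1597 × 168.03 = 194.87 MPa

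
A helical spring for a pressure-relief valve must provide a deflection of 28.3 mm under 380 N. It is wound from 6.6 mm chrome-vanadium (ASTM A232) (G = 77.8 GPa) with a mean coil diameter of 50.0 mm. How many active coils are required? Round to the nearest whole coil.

11

Required rate k = F/δ = 380/28.3 = 13.428 N/mm
N_a = Gd⁴/(8D³k) = (77.8×10³ × 6.6⁴)/(8 × 50.0³ × 13.428)
    = 1.47623e+08 / 1.34276e+07 = 10.99 → 11 coils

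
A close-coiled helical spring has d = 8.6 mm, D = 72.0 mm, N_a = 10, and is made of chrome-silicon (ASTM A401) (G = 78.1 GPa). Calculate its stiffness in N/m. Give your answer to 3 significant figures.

k = Gd⁴/(8D³N_a) = (78.1×10³ × 8.6⁴) / (8 × 72.0³ × 10)
  = 4.27213e+08 / 2.98598e+07 = 14.307 N/mm = 14307 N/m

14300 N/m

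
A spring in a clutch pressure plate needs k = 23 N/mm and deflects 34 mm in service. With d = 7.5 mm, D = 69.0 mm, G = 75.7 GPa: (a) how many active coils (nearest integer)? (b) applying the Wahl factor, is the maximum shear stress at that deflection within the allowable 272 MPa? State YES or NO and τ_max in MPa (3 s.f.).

(a) 4 coils; (b) NO, τ_max = 374 MPa

N_a = Gd⁴/(8D³k) = (75.7×10³)(7.5⁴)/(8·69.0³·23) = 3.963 → N_a = 4
Actual rate k = Gd⁴/(8D³·4) = 22.785 N/mm
Working load F = kδ = 22.785·34 = 774.68 N
C = 69.0/7.5 = 9.2000; K_W = (4C−1)/(4C−4)+0.615/C = 1.1583
τ_max = K_W·8FD/(πd³) = 1.1583·322.65 = 373.73 MPa
τ_max > 272 MPa → exceeds allowable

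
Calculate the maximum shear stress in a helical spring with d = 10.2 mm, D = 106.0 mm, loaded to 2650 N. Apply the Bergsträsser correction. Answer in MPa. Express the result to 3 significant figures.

Spring index C = D/d = 106.0/10.2 = 10.3922
K_B = (4C+2)/(4C−3) = 43.569/38.569 = 1.1296
τ₀ = 8FD/(πd³) = 8·2650·106.0/(π·10.2³) = 2.2472e+06/3333.9 = 674.05 MPa
τ_max = K·τ₀ = 1.1296 × 674.05 = 761.43 MPa

761 MPa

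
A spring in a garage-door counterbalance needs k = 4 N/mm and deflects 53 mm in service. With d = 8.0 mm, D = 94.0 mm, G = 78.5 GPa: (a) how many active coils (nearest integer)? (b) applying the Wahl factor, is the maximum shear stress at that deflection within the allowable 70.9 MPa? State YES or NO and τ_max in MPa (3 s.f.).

(a) 12 coils; (b) NO, τ_max = 112 MPa

N_a = Gd⁴/(8D³k) = (78.5×10³)(8.0⁴)/(8·94.0³·4) = 12.1 → N_a = 12
Actual rate k = Gd⁴/(8D³·12) = 4.0325 N/mm
Working load F = kδ = 4.0325·53 = 213.72 N
C = 94.0/8.0 = 11.7500; K_W = (4C−1)/(4C−4)+0.615/C = 1.1221
τ_max = K_W·8FD/(πd³) = 1.1221·99.919 = 112.12 MPa
τ_max > 70.9 MPa → exceeds allowable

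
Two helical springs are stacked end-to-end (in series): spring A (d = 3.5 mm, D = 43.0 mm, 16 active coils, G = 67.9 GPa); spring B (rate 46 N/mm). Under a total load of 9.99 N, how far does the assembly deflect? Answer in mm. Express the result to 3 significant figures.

k_A = Gd⁴/(8D³N_a) = (67.9×10³)(3.5⁴)/(8·43.0³·16) = 1.0012 N/mm
Series: 1/k_eq = 1/1.0012 + 1/46 = 1.0205; k_eq = 0.97989 N/mm
δ = F/k_eq = 9.99/0.97989 = 10.195 mm

10.2 mm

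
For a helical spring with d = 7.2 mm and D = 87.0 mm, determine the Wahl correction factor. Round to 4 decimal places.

1.1186

C = D/d = 87.0/7.2 = 12.0833
K_W = (4C−1)/(4C−4) + 0.615/C = 47.333/44.333 + 0.0509 = 1.1186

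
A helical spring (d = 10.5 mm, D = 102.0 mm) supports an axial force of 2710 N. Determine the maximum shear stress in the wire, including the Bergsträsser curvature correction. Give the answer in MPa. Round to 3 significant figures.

693 MPa

Spring index C = D/d = 102.0/10.5 = 9.7143
K_B = (4C+2)/(4C−3) = 40.857/35.857 = 1.1394
τ₀ = 8FD/(πd³) = 8·2710·102.0/(π·10.5³) = 2.21136e+06/3636.8 = 608.05 MPa
τ_max = K·τ₀ = 1.1394 × 608.05 = 692.84 MPa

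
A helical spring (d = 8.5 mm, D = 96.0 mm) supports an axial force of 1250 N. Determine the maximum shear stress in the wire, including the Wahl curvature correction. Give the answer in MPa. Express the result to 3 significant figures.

561 MPa

Spring index C = D/d = 96.0/8.5 = 11.2941
K_W = (4C−1)/(4C−4) + 0.615/C = 44.176/41.176 + 0.0545 = 1.1273
τ₀ = 8FD/(πd³) = 8·1250·96.0/(π·8.5³) = 960000/1929.3 = 497.58 MPa
τ_max = K·τ₀ = 1.1273 × 497.58 = 560.93 MPa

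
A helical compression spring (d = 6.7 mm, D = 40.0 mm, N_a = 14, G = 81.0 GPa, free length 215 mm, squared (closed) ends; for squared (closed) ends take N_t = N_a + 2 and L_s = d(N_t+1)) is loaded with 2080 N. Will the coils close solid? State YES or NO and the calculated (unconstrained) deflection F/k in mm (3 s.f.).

k = Gd⁴/(8D³N_a) = (81.0×10³)(6.7⁴)/(8·40.0³·14) = 22.771 N/mm
N_t = 16; L_s = 6.7·17 = 113.9 mm; δ_solid = L₀ − L_s = 215 − 113.9 = 101.1 mm
δ = F/k = 2080/22.771 = 91.343 mm
δ < δ_solid → spring does not go solid

NO, δ = 91.3 mm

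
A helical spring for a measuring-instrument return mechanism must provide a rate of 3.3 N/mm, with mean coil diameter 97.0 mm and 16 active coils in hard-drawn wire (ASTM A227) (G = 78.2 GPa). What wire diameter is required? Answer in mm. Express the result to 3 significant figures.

8.38 mm

d = (8D³N_a·k / G)^(1/4) = (8·97.0³·16·3.3 / (78.2×10³))^0.25
  = (4929.8)^0.25 = 8.3793 mm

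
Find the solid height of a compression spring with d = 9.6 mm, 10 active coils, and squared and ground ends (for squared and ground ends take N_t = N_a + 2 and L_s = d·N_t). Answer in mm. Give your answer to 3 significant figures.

115 mm

squared and ground ends: N_t = N_a + 2 = 10 + 2 = 12
L_s = d·N_t = 9.6 × 12 = 115.2 mm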